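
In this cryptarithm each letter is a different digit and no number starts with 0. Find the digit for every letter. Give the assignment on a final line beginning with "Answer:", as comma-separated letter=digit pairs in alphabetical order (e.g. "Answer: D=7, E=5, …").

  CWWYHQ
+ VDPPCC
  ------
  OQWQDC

Step 1. [col 1: Q + C ≡ C (mod 10)] in column 1 we have Q+C≡C with carry-in 0; given nothing yet and all letters distinct, none taken yet, that pins Q to 0. So Q=0.
Step 2. [col 1: Q + C ≡ C (mod 10)] C=2 is one option consistent with column 1 (Q + C ≡ C (mod 10), carry-in 0) — take it ⇒ C=2.
Step 3. [col 2: H + C ≡ D (mod 10)] no forcing yet in column 2 (carry-in 0); D=6 is free and consistent — try it ⇒ D=6.
Step 4. [col 2: H + C ≡ D (mod 10)] from column 2 (C=2, D=6, carry-in 0, digits 0,2,6 already taken and all letters distinct): H must equal 4 ⇒ H=4.
Step 5. [col 3: Y + P ≡ Q (mod 10)] no forcing yet in column 3 (carry-in 0); P=9 is free and consistent — try it ⇒ P=9.
Step 6. [col 3: Y + P ≡ Q (mod 10)] column 3: given P=9, Q=0, carry-in 0, and digits 0,2,4,6,9 already taken and all letters distinct, Y+P≡Q (mod 10) forces Y=1, so Y=1.
Step 7. [col 4: W + P ≡ W (mod 10)] several values work for W in column 4 (W + P ≡ W (mod 10), carry-in 1); try W=3. So W=3.
Step 8. [col 6: C + V ≡ O (mod 10)] in column 6 we have C+V≡O with carry-in 1; given C=2 and digits 0,1,2,3,4,6,9 already taken and all letters distinct, that pins V to 5. So V=5.
Step 9. [col 6: C + V ≡ O (mod 10)] from column 6 (C=2, V=5, carry-in 1, digits 0,1,2,3,4,5,6,9 already taken and all letters distinct): O must equal 8 ⇒ O=8.

Answer: C=2, D=6, H=4, O=8, P=9, Q=0, V=5, W=3, Y=1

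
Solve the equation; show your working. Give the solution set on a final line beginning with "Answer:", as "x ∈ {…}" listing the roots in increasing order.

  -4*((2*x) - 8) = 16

Step 1. [-4*((2*x) - 8) = 16] LHS = -4·(…); ÷-4 both sides. So div: (2*x) - 8 = -4.
Step 2. [(2*x) - 8 = -4] common factor 2 (LHS and -4) — divide through. So factor: x - 4 = -2.
Step 3. [x - 4 = -2] peel the -4: add 4 from each side, so sub: x = 2.

Answer: x ∈ {2}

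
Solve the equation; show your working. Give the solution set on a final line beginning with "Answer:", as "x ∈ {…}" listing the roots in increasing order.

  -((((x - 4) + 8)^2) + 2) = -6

Step 1. [-((((x - 4) + 8)^2) + 2) = -6] leading − — multiply by −1 ⇒ neg: (((x - 4) + 8)^2) + 2 = 6.
Step 2. [(((x - 4) + 8)^2) + 2 = 6] subtract 2: x sits inside (… + 2) ⇒ sub: ((x - 4) + 8)^2 = 4.
Step 3. [((x - 4) + 8)^2 = 4] √ both sides: 4 ≥ 0 gives two branches ⇒ sqrt: (x - 4) + 8 = 2 or -2.
Step 4. [(x - 4) + 8 = 2 or -2] +8 is outermost — subtract 8 both sides ⇒ sub: x - 4 = -6 or -10.
Step 5. [x - 4 = -6 or -10] peel the -4: add 4 from each side ⇒ sub: x = -2 or -6.

Answer: x ∈ {-6, -2}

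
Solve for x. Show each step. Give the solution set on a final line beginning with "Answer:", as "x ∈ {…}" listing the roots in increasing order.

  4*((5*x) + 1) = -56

Step 1. [4*((5*x) + 1) = -56] leading coefficient 4: divide by 4. So div: (5*x) + 1 = -14.
Step 2. [(5*x) + 1 = -14] peel the +1: subtract 1 from each side, so sub: 5*x = -15.
Step 3. [5*x = -15] 5·(inner) — divide through by 5. So div: x = -3.

Answer: x ∈ {-3}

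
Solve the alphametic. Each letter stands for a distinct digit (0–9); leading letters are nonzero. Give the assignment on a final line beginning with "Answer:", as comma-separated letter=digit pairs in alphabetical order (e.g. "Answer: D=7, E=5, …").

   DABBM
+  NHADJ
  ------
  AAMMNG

Step 1. [col 1: M + J ≡ G (mod 10)] column 1 (M + J ≡ G (mod 10), carry-in 0) doesn't pin G yet; pick G=9 and continue, so G=9.
Step 2. [col 1: M + J ≡ G (mod 10)] M=7 is one option consistent with column 1 (M + J ≡ G (mod 10), carry-in 0) — take it ⇒ M=7.
Step 3. [A] adding two 5-digit numbers gives at most 5+1 digits, and here it does — A is that final carry and must be 1. So A=1.
Step 4. [col 1: M + J ≡ G (mod 10)] from column 1 (M=7, G=9, carry-in 0, digits 1,7,9 already taken and all letters distinct): J must equal 2, so J=2.
Step 5. [col 2: B + D ≡ N (mod 10)] no forcing yet in column 2 (carry-in 0); D=8 is free and consistent — try it, so D=8.
Step 6. [col 2: B + D ≡ N (mod 10)] several values work for B in column 2 (B + D ≡ N (mod 10), carry-in 0); try B=5. So B=5.
Step 7. [col 2: B + D ≡ N (mod 10)] from column 2 (B=5, D=8, carry-in 0, digits 1,2,5,7,8,9 already taken and all letters distinct): N must equal 3 ⇒ N=3.
Step 8. [col 4: A + H ≡ M (mod 10)] from column 4 (A=1, M=7, carry-in 0, digits 1,2,3,5,7,8,9 already taken and all letters distinct): H must equal 6. So H=6.

Answer: A=1, B=5, D=8, G=9, H=6, J=2, M=7, N=3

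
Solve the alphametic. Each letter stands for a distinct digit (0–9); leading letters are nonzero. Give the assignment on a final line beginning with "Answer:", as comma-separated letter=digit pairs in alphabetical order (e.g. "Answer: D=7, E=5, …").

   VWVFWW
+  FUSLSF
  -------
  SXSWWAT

Step 1. [S] S is the leading digit of a 7-digit sum of two 6-digit numbers; the final carry is exactly 1, so S=1.
Step 2. [col 1: W + F ≡ T (mod 10)] no forcing yet in column 1 (carry-in 0); T=3 is free and consistent — try it. So T=3.
Step 3. [col 1: W + F ≡ T (mod 10)] F=7 is one option consistent with column 1 (W + F ≡ T (mod 10), carry-in 0) — take it ⇒ F=7.
Step 4. [col 1: W + F ≡ T (mod 10)] in column 1 we have W+F≡T with carry-in 0; given F=7, T=3 and digits 1,3,7 already taken and all letters distinct, that pins W to 6, so W=6.
Step 5. [col 2: W + S ≡ A (mod 10)] from column 2 (W=6, S=1, carry-in 1, digits 1,3,6,7 already taken and all letters distinct): A must equal 8, so A=8.
Step 6. [col 3: F + L ≡ W (mod 10)] from column 3 (F=7, W=6, carry-in 0, digits 1,3,6,7,8 already taken and all letters distinct): L must equal 9, so L=9.
Step 7. [col 4: V + S ≡ W (mod 10)] in column 4 we have V+S≡W with carry-in 1; given S=1, W=6 and digits 1,3,6,7,8,9 already taken and all letters distinct, that pins V to 4 ⇒ V=4.
Step 8. [col 5: W + U ≡ S (mod 10)] from column 5 (W=6, S=1, carry-in 0, digits 1,3,4,6,7,8,9 already taken and all letters distinct): U must equal 5. So U=5.
Step 9. [col 6: V + F ≡ X (mod 10)] column 6 reads V+F+carry(1)=X with V=4, F=7; with digits 1,3,4,5,6,7,8,9 already taken and all letters distinct, the only value for X is 2 ⇒ X=2.

Answer: A=8, F=7, L=9, S=1, T=3, U=5, V=4, W=6, X=2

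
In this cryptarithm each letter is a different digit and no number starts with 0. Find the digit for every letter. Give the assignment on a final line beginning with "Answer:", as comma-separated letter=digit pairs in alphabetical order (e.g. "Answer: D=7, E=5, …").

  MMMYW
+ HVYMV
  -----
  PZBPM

Step 1. [col 1: W + V ≡ M (mod 10)] column 1 (W + V ≡ M (mod 10), carry-in 0) doesn't pin W yet; pick W=7 and continue. So W=7.
Step 2. [col 1: W + V ≡ M (mod 10)] column 1 (W + V ≡ M (mod 10), carry-in 0) doesn't pin M yet; pick M=3 and continue. So M=3.
Step 3. [col 1: W + V ≡ M (mod 10)] column 1 reads W+V+carry(0)=M with W=7, M=3; with digits 3,7 already taken and all letters distinct, the only value for V is 6. So V=6.
Step 4. [col 2: Y + M ≡ P (mod 10)] several values work for P in column 2 (Y + M ≡ P (mod 10), carry-in 1); try P=5. So P=5.
Step 5. [col 2: Y + M ≡ P (mod 10)] from column 2 (M=3, P=5, carry-in 1, digits 3,5,6,7 already taken and all letters distinct): Y must equal 1. So Y=1.
Step 6. [col 3: M + Y ≡ B (mod 10)] in column 3 we have M+Y≡B with carry-in 0; given M=3, Y=1 and digits 1,3,5,6,7 already taken and all letters distinct, that pins B to 4. So B=4.
Step 7. [col 4: M + V ≡ Z (mod 10)] from column 4 (M=3, V=6, carry-in 0, digits 1,3,4,5,6,7 already taken and all letters distinct): Z must equal 9. So Z=9.
Step 8. [col 5: M + H ≡ P (mod 10)] column 5 reads M+H+carry(0)=P with M=3, P=5; with digits 1,3,4,5,6,7,9 already taken and all letters distinct, the only value for H is 2, so H=2.

Answer: B=4, H=2, M=3, P=5, V=6, W=7, Y=1, Z=9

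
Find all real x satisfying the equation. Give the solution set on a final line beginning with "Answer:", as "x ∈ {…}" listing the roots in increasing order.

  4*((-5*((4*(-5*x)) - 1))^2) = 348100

Step 1. [4*((-5*((4*(-5*x)) - 1))^2) = 348100] 4 out front; divide by 4. So div: (-5*((4*(-5*x)) - 1))^2 = 87025.
Step 2. [(-5*((4*(-5*x)) - 1))^2 = 87025] 87025 ≥ 0, LHS is (·)² — take ±√ ⇒ sqrt: -5*((4*(-5*x)) - 1) = 295 or -295.
Step 3. [-5*((4*(-5*x)) - 1) = 295 or -295] LHS = -5·(…); ÷-5 both sides ⇒ div: (4*(-5*x)) - 1 = -59 or 59.
Step 4. [(4*(-5*x)) - 1 = -59 or 59] peel the -1: add 1 from each side. So sub: 4*(-5*x) = -58 or 60.
Step 5. [4*(-5*x) = -58 or 60] divide by the outer 4, so div: -5*x = -29/2 or 15.
Step 6. [-5*x = -29/2 or 15] LHS = -5·(…); ÷-5 both sides ⇒ div: x = 29/10 or -3.

Answer: x ∈ {-3, 29/10}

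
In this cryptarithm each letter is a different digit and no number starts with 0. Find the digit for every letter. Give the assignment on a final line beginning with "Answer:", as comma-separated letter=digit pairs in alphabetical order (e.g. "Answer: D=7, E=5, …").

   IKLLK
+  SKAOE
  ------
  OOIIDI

Step 1. [col 1: K + E ≡ I (mod 10)] no forcing yet in column 1 (carry-in 0); I=5 is free and consistent — try it. So I=5.
Step 2. [O] O is the leading digit of a 6-digit sum of two 5-digit numbers; the final carry is exactly 1. So O=1.
Step 3. [col 1: K + E ≡ I (mod 10)] column 1 (K + E ≡ I (mod 10), carry-in 0) doesn't pin E yet; pick E=3 and continue. So E=3.
Step 4. [col 1: K + E ≡ I (mod 10)] column 1: given E=3, I=5, carry-in 0, and digits 1,3,5 already taken and all letters distinct, K+E≡I (mod 10) forces K=2, so K=2.
Step 5. [col 2: L + O ≡ D (mod 10)] D=9 is one option consistent with column 2 (L + O ≡ D (mod 10), carry-in 0) — take it. So D=9.
Step 6. [col 2: L + O ≡ D (mod 10)] column 2: given O=1, D=9, carry-in 0, and digits 1,2,3,5,9 already taken and all letters distinct, L+O≡D (mod 10) forces L=8, so L=8.
Step 7. [col 3: L + A ≡ I (mod 10)] in column 3 we have L+A≡I with carry-in 0; given L=8, I=5 and digits 1,2,3,5,8,9 already taken and all letters distinct, that pins A to 7, so A=7.
Step 8. [col 5: I + S ≡ O (mod 10)] in column 5 we have I+S≡O with carry-in 0; given I=5, O=1 and digits 1,2,3,5,7,8,9 already taken and all letters distinct, that pins S to 6. So S=6.

Answer: A=7, D=9, E=3, I=5, K=2, L=8, O=1, S=6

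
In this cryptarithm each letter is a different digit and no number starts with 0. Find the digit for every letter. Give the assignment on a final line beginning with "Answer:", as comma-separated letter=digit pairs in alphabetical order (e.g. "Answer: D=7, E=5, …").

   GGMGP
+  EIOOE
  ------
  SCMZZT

Step 1. [S] S is the leading digit of a 6-digit sum of two 5-digit numbers; the final carry is exactly 1 ⇒ S=1.
Step 2. [col 1: P + E ≡ T (mod 10)] column 1 (P + E ≡ T (mod 10), carry-in 0) doesn't pin P yet; pick P=5 and continue. So P=5.
Step 3. [col 1: P + E ≡ T (mod 10)] T=9 is one option consistent with column 1 (P + E ≡ T (mod 10), carry-in 0) — take it, so T=9.
Step 4. [col 1: P + E ≡ T (mod 10)] column 1 reads P+E+carry(0)=T with P=5, T=9; with digits 1,5,9 already taken and all letters distinct, the only value for E is 4 ⇒ E=4.
Step 5. [col 2: G + O ≡ Z (mod 10)] G=7 is one option consistent with column 2 (G + O ≡ Z (mod 10), carry-in 0) — take it. So G=7.
Step 6. [col 2: G + O ≡ Z (mod 10)] column 2 (G + O ≡ Z (mod 10), carry-in 0) doesn't pin Z yet; pick Z=0 and continue, so Z=0.
Step 7. [col 2: G + O ≡ Z (mod 10)] column 2 reads G+O+carry(0)=Z with G=7, Z=0; with digits 0,1,4,5,7,9 already taken and all letters distinct, the only value for O is 3 ⇒ O=3.
Step 8. [col 3: M + O ≡ Z (mod 10)] in column 3 we have M+O≡Z with carry-in 1; given O=3, Z=0 and digits 0,1,3,4,5,7,9 already taken and all letters distinct, that pins M to 6, so M=6.
Step 9. [col 4: G + I ≡ M (mod 10)] column 4 reads G+I+carry(1)=M with G=7, M=6; with digits 0,1,3,4,5,6,7,9 already taken and all letters distinct, the only value for I is 8 ⇒ I=8.
Step 10. [col 5: G + E ≡ C (mod 10)] column 5: given G=7, E=4, carry-in 1, and digits 0,1,3,4,5,6,7,8,9 already taken and all letters distinct, G+E≡C (mod 10) forces C=2. So C=2.

Answer: C=2, E=4, G=7, I=8, M=6, O=3, P=5, S=1, T=9, Z=0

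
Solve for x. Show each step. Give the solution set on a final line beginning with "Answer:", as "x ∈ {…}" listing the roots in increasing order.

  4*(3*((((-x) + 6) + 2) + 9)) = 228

Step 1. [4*(3*((((-x) + 6) + 2) + 9)) = 228] divide by the outer 4, so div: 3*((((-x) + 6) + 2) + 9) = 57.
Step 2. [3*((((-x) + 6) + 2) + 9) = 57] 3 out front; divide by 3 ⇒ div: (((-x) + 6) + 2) + 9 = 19.
Step 3. [(((-x) + 6) + 2) + 9 = 19] the outer +9 inverts by subtracting 9, so sub: ((-x) + 6) + 2 = 10.
Step 4. [((-x) + 6) + 2 = 10] subtract 2: x sits inside (… + 2) ⇒ sub: (-x) + 6 = 8.
Step 5. [(-x) + 6 = 8] peel the +6: subtract 6 from each side, so sub: -x = 2.
Step 6. [-x = 2] LHS negated; negate both sides. So neg: x = -2.

Answer: x ∈ {-2}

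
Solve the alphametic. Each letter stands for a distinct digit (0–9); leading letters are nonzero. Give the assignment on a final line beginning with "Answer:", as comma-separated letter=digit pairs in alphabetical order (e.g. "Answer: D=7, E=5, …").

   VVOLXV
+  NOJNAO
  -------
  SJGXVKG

Step 1. [col 1: V + O ≡ G (mod 10)] V=2 is one option consistent with column 1 (V + O ≡ G (mod 10), carry-in 0) — take it. So V=2.
Step 2. [col 1: V + O ≡ G (mod 10)] no forcing yet in column 1 (carry-in 0); G=7 is free and consistent — try it, so G=7.
Step 3. [S] the sum has 7 digits but both addends have 6; that extra leading digit S is the final carry, namely 1 ⇒ S=1.
Step 4. [col 1: V + O ≡ G (mod 10)] column 1: given V=2, G=7, carry-in 0, and digits 1,2,7 already taken and all letters distinct, V+O≡G (mod 10) forces O=5, so O=5.
Step 5. [col 2: X + A ≡ K (mod 10)] several values work for A in column 2 (X + A ≡ K (mod 10), carry-in 0); try A=3. So A=3.
Step 6. [col 2: X + A ≡ K (mod 10)] from column 2 (A=3, carry-in 0, digits 1,2,3,5,7 already taken and all letters distinct): X must equal 6. So X=6.
Step 7. [col 2: X + A ≡ K (mod 10)] from column 2 (X=6, A=3, carry-in 0, digits 1,2,3,5,6,7 already taken and all letters distinct): K must equal 9 ⇒ K=9.
Step 8. [col 3: L + N ≡ V (mod 10)] several values work for L in column 3 (L + N ≡ V (mod 10), carry-in 0); try L=4. So L=4.
Step 9. [col 3: L + N ≡ V (mod 10)] column 3 reads L+N+carry(0)=V with L=4, V=2; with digits 1,2,3,4,5,6,7,9 already taken and all letters distinct, the only value for N is 8, so N=8.
Step 10. [col 4: O + J ≡ X (mod 10)] from column 4 (O=5, X=6, carry-in 1, digits 1,2,3,4,5,6,7,8,9 already taken and all letters distinct): J must equal 0 ⇒ J=0.

Answer: A=3, G=7, J=0, K=9, L=4, N=8, O=5, S=1, V=2, X=6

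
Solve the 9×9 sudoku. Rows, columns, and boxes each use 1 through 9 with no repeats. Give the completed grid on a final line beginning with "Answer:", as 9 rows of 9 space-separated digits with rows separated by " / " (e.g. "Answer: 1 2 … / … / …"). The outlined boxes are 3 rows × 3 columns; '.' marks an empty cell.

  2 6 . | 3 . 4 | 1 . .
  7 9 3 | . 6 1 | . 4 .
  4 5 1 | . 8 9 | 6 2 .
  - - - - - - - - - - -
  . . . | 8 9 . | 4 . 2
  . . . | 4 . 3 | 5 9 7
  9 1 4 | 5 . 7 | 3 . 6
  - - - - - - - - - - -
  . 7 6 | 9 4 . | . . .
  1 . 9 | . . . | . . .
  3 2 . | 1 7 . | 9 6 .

Step 1. [r2c9∈{5,8}] in row 2, 5 fits only at r2c9 ⇒ r2c9=5.
Step 2. [r8c5∈{2,3,5}] across col 5, 3 lands solely at r8c5, so r8c5=3.
Step 3. [r2c7∈{8}] only 8 remains possible at r2c7 ⇒ r2c7=8.
Step 4. [r7c8∈{1,3,5,8}] 3 has one home in col 8: r7c8, so r7c8=3.
Step 5. [r8c8∈{5,7,8}] r8c8 is the only open cell in col 8 admitting 5. So r8c8=5.
Step 6. [r5c2∈{8}] r5c2 has the single candidate 8 ⇒ r5c2=8.
Step 7. [r7c1∈{5,8}] 8 has one home in col 1: r7c1, so r7c1=8.
Step 8. [r4c6∈{6}] r4c6 is down to just 6. So r4c6=6.
Step 9. [r9c9∈{4,8}] in row 9, 4 fits only at r9c9 ⇒ r9c9=4.
Step 10. [r7c7∈{2}] nothing but 2 survives at r7c7. So r7c7=2.
Step 11. [r9c3∈{5}] r9c3 is down to just 5 ⇒ r9c3=5.
Step 12. [r8c6∈{2,8}] in col 6, 2 fits only at r8c6, so r8c6=2.
Step 13. [r6c5∈{2}] nothing but 2 survives at r6c5 ⇒ r6c5=2.
Step 14. [r8c7∈{7}] nothing but 7 survives at r8c7, so r8c7=7.
Step 15. [r3c4∈{7}] r3c4 is down to just 7. So r3c4=7.
Step 16. [r4c3∈{7}] r4c3 is down to just 7 ⇒ r4c3=7.
Step 17. [r4c2∈{3}] only 3 remains possible at r4c2 ⇒ r4c2=3.
Step 18. [r6c8∈{8}] r6c8's peers cover all but 8, so r6c8=8.
Step 19. [r8c2∈{4}] r8c2 has the single candidate 4. So r8c2=4.
Step 20. [r1c9∈{9}] r1c9 is down to just 9, so r1c9=9.
Step 21. [r5c1∈{6}] r5c1 has the single candidate 6 ⇒ r5c1=6.
Step 22. [r8c9∈{8}] nothing but 8 survives at r8c9, so r8c9=8.
Step 23. [r4c1∈{5}] r4c1 has the single candidate 5, so r4c1=5.
Step 24. [r9c6∈{8}] r9c6 is down to just 8, so r9c6=8.
Step 25. [r1c8∈{7}] r1c8 has the single candidate 7 ⇒ r1c8=7.
Step 26. [r5c5∈{1}] r5c5 has the single candidate 1, so r5c5=1.
Step 27. [r7c6∈{5}] r7c6 is down to just 5, so r7c6=5.
Step 28. [r3c9∈{3}] r3c9's peers cover all but 3. So r3c9=3.
Step 29. [r1c5∈{5}] r1c5's peers cover all but 5, so r1c5=5.
Step 30. [r5c3∈{2}] only 2 remains possible at r5c3, so r5c3=2.
Step 31. [r8c4∈{6}] r8c4's peers cover all but 6. So r8c4=6.
Step 32. [r4c8∈{1}] only 1 remains possible at r4c8. So r4c8=1.
Step 33. [r2c4∈{2}] r2c4's peers cover all but 2 ⇒ r2c4=2.
Step 34. [r7c9∈{1}] only 1 remains possible at r7c9. So r7c9=1.
Step 35. [r1c3∈{8}] nothing but 8 survives at r1c3, so r1c3=8.

Answer: 2 6 8 3 5 4 1 7 9 / 7 9 3 2 6 1 8 4 5 / 4 5 1 7 8 9 6 2 3 / 5 3 7 8 9 6 4 1 2 / 6 8 2 4 1 3 5 9 7 / 9 1 4 5 2 7 3 8 6 / 8 7 6 9 4 5 2 3 1 / 1 4 9 6 3 2 7 5 8 / 3 2 5 1 7 8 9 6 4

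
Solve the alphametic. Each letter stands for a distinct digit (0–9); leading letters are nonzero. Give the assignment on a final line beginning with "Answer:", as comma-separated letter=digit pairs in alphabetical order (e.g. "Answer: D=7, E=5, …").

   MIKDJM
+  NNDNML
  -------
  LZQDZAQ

Step 1. [col 1: M + L ≡ Q (mod 10)] several values work for L in column 1 (M + L ≡ Q (mod 10), carry-in 0); try L=1. So L=1.
Step 2. [col 1: M + L ≡ Q (mod 10)] Q=8 is one option consistent with column 1 (M + L ≡ Q (mod 10), carry-in 0) — take it. So Q=8.
Step 3. [col 1: M + L ≡ Q (mod 10)] column 1: given L=1, Q=8, carry-in 0, and digits 1,8 already taken and all letters distinct, M+L≡Q (mod 10) forces M=7, so M=7.
Step 4. [col 2: J + M ≡ A (mod 10)] column 2 (J + M ≡ A (mod 10), carry-in 0) doesn't pin A yet; pick A=2 and continue. So A=2.
Step 5. [col 2: J + M ≡ A (mod 10)] column 2 reads J+M+carry(0)=A with M=7, A=2; with digits 1,2,7,8 already taken and all letters distinct, the only value for J is 5. So J=5.
Step 6. [col 3: D + N ≡ Z (mod 10)] N=3 is one option consistent with column 3 (D + N ≡ Z (mod 10), carry-in 1) — take it. So N=3.
Step 7. [col 3: D + N ≡ Z (mod 10)] several values work for D in column 3 (D + N ≡ Z (mod 10), carry-in 1); try D=6, so D=6.
Step 8. [col 3: D + N ≡ Z (mod 10)] column 3 reads D+N+carry(1)=Z with D=6, N=3; with digits 1,2,3,5,6,7,8 already taken and all letters distinct, the only value for Z is 0 ⇒ Z=0.
Step 9. [col 4: K + D ≡ D (mod 10)] column 4: given D=6, carry-in 1, and digits 0,1,2,3,5,6,7,8 already taken and all letters distinct, K+D≡D (mod 10) forces K=9 ⇒ K=9.
Step 10. [col 5: I + N ≡ Q (mod 10)] in column 5 we have I+N≡Q with carry-in 1; given N=3, Q=8 and digits 0,1,2,3,5,6,7,8,9 already taken and all letters distinct, that pins I to 4 ⇒ I=4.

Answer: A=2, D=6, I=4, J=5, K=9, L=1, M=7, N=3, Q=8, Z=0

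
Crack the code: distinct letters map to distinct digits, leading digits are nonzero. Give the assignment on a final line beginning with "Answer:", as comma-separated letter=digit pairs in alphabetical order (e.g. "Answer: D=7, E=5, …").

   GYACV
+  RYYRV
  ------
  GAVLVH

Step 1. [col 1: V + V ≡ H (mod 10)] no forcing yet in column 1 (carry-in 0); V=4 is free and consistent — try it ⇒ V=4.
Step 2. [col 1: V + V ≡ H (mod 10)] in column 1 we have V+V≡H with carry-in 0; given V=4 and digits 4 already taken and all letters distinct, that pins H to 8, so H=8.
Step 3. [col 2: C + R ≡ V (mod 10)] C=5 is one option consistent with column 2 (C + R ≡ V (mod 10), carry-in 0) — take it. So C=5.
Step 4. [col 2: C + R ≡ V (mod 10)] from column 2 (C=5, V=4, carry-in 0, digits 4,5,8 already taken and all letters distinct): R must equal 9, so R=9.
Step 5. [G] adding two 5-digit numbers gives at most 5+1 digits, and here it does — G is that final carry and must be 1. So G=1.
Step 6. [col 3: A + Y ≡ L (mod 10)] no forcing yet in column 3 (carry-in 1); Y=2 is free and consistent — try it. So Y=2.
Step 7. [col 3: A + Y ≡ L (mod 10)] several values work for A in column 3 (A + Y ≡ L (mod 10), carry-in 1); try A=0, so A=0.
Step 8. [col 3: A + Y ≡ L (mod 10)] from column 3 (A=0, Y=2, carry-in 1, digits 0,1,2,4,5,8,9 already taken and all letters distinct): L must equal 3 ⇒ L=3.

Answer: A=0, C=5, G=1, H=8, L=3, R=9, V=4, Y=2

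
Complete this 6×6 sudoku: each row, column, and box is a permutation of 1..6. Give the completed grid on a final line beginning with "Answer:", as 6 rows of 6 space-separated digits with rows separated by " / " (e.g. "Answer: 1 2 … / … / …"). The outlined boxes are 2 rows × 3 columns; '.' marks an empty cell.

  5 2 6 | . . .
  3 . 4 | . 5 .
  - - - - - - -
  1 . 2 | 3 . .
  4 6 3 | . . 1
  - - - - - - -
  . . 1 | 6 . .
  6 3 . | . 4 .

Step 1. [r6c4∈{1,2,5}] across row 6, 1 lands solely at r6c4, so r6c4=1.
Step 2. [r6c6∈{2,5}] in row 6, 2 fits only at r6c6, so r6c6=2.
Step 3. [r5c6∈{3,5}] 5 has one home in box 6: r5c6. So r5c6=5.
Step 4. [r3c6∈{4,6}] row 3 places 4 nowhere but r3c6 ⇒ r3c6=4.
Step 5. [r2c4∈{2}] nothing but 2 survives at r2c4, so r2c4=2.
Step 6. [r1c5∈{1,3}] row 1 places 1 nowhere but r1c5 ⇒ r1c5=1.
Step 7. [r1c4∈{4}] r1c4 is down to just 4. So r1c4=4.
Step 8. [r2c6∈{6}] r2c6 has the single candidate 6 ⇒ r2c6=6.
Step 9. [r6c3∈{5}] nothing but 5 survives at r6c3. So r6c3=5.
Step 10. [r3c2∈{5}] r3c2 is down to just 5 ⇒ r3c2=5.
Step 11. [r4c4∈{5}] nothing but 5 survives at r4c4. So r4c4=5.
Step 12. [r5c5∈{3}] r5c5 has the single candidate 3. So r5c5=3.
Step 13. [r4c5∈{2}] r4c5 is down to just 2 ⇒ r4c5=2.
Step 14. [r2c2∈{1}] only 1 remains possible at r2c2. So r2c2=1.
Step 15. [r5c2∈{4}] only 4 remains possible at r5c2 ⇒ r5c2=4.
Step 16. [r1c6∈{3}] nothing but 3 survives at r1c6 ⇒ r1c6=3.
Step 17. [r5c1∈{2}] r5c1 is down to just 2. So r5c1=2.
Step 18. [r3c5∈{6}] r3c5's peers cover all but 6, so r3c5=6.

Answer: 5 2 6 4 1 3 / 3 1 4 2 5 6 / 1 5 2 3 6 4 / 4 6 3 5 2 1 / 2 4 1 6 3 5 / 6 3 5 1 4 2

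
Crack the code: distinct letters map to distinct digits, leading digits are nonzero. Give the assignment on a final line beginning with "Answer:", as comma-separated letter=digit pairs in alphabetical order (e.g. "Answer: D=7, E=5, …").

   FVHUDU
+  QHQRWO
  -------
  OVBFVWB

Step 1. [col 1: U + O ≡ B (mod 10)] no forcing yet in column 1 (carry-in 0); B=7 is free and consistent — try it, so B=7.
Step 2. [col 1: U + O ≡ B (mod 10)] several values work for U in column 1 (U + O ≡ B (mod 10), carry-in 0); try U=6, so U=6.
Step 3. [col 1: U + O ≡ B (mod 10)] in column 1 we have U+O≡B with carry-in 0; given U=6, B=7 and digits 6,7 already taken and all letters distinct, that pins O to 1 ⇒ O=1.
Step 4. [col 2: D + W ≡ W (mod 10)] from column 2 (nothing yet, carry-in 0, digits 1,6,7 already taken and all letters distinct): D must equal 0. So D=0.
Step 5. [col 2: D + W ≡ W (mod 10)] W=2 is one option consistent with column 2 (D + W ≡ W (mod 10), carry-in 0) — take it. So W=2.
Step 6. [col 3: U + R ≡ V (mod 10)] several values work for R in column 3 (U + R ≡ V (mod 10), carry-in 0); try R=8 ⇒ R=8.
Step 7. [col 3: U + R ≡ V (mod 10)] column 3: given U=6, R=8, carry-in 0, and digits 0,1,2,6,7,8 already taken and all letters distinct, U+R≡V (mod 10) forces V=4. So V=4.
Step 8. [col 4: H + Q ≡ F (mod 10)] column 4 reads H+Q+carry(1)=F with nothing yet; with digits 0,1,2,4,6,7,8 already taken and all letters distinct, the only value for F is 9 ⇒ F=9.
Step 9. [col 4: H + Q ≡ F (mod 10)] no forcing yet in column 4 (carry-in 1); Q=5 is free and consistent — try it ⇒ Q=5.
Step 10. [col 4: H + Q ≡ F (mod 10)] from column 4 (Q=5, F=9, carry-in 1, digits 0,1,2,4,5,6,7,8,9 already taken and all letters distinct): H must equal 3. So H=3.

Answer: B=7, D=0, F=9, H=3, O=1, Q=5, R=8, U=6, V=4, W=2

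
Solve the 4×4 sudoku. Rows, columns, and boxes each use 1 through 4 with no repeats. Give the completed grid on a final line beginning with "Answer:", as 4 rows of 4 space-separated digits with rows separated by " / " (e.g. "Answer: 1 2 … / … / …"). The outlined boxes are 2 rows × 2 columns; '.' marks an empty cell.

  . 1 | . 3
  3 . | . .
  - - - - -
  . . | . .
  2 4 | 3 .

Step 1. [r1c3∈{2,4}] across row 1, 2 lands solely at r1c3, so r1c3=2.
Step 2. [r4c4∈{1}] only 1 remains possible at r4c4. So r4c4=1.
Step 3. [r3c3∈{4}] r3c3's peers cover all but 4 ⇒ r3c3=4.
Step 4. [r3c4∈{2}] nothing but 2 survives at r3c4. So r3c4=2.
Step 5. [r2c4∈{4}] only 4 remains possible at r2c4. So r2c4=4.
Step 6. [r3c1∈{1}] nothing but 1 survives at r3c1. So r3c1=1.
Step 7. [r2c2∈{2}] r2c2 is down to just 2 ⇒ r2c2=2.
Step 8. [r2c3∈{1}] only 1 remains possible at r2c3. So r2c3=1.
Step 9. [r3c2∈{3}] r3c2 has the single candidate 3 ⇒ r3c2=3.
Step 10. [r1c1∈{4}] nothing but 4 survives at r1c1 ⇒ r1c1=4.

Answer: 4 1 2 3 / 3 2 1 4 / 1 3 4 2 / 2 4 3 1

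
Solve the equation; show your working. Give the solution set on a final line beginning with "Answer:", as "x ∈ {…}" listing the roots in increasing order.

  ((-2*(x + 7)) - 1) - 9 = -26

Step 1. [((-2*(x + 7)) - 1) - 9 = -26] the outer -9 inverts by adding 9. So sub: (-2*(x + 7)) - 1 = -17.
Step 2. [(-2*(x + 7)) - 1 = -17] 1 comes off first (add 1) ⇒ sub: -2*(x + 7) = -16.
Step 3. [-2*(x + 7) = -16] LHS = -2·(…); ÷-2 both sides. So div: x + 7 = 8.
Step 4. [x + 7 = 8] +7 is outermost — subtract 7 both sides. So sub: x = 1.

Answer: x ∈ {1}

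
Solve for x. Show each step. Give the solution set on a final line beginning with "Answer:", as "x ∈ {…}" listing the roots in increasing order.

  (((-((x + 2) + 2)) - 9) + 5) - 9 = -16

Step 1. [(((-((x + 2) + 2)) - 9) + 5) - 9 = -16] 9 comes off first (add 9) ⇒ sub: ((-((x + 2) + 2)) - 9) + 5 = -7.
Step 2. [((-((x + 2) + 2)) - 9) + 5 = -7] peel the +5: subtract 5 from each side. So sub: (-((x + 2) + 2)) - 9 = -12.
Step 3. [(-((x + 2) + 2)) - 9 = -12] add 9: x sits inside (… - 9), so sub: -((x + 2) + 2) = -3.
Step 4. [-((x + 2) + 2) = -3] flip signs both sides. So neg: (x + 2) + 2 = 3.
Step 5. [(x + 2) + 2 = 3] subtract 2: x sits inside (… + 2). So sub: x + 2 = 1.
Step 6. [x + 2 = 1] +2 is outermost — subtract 2 both sides, so sub: x = -1.

Answer: x ∈ {-1}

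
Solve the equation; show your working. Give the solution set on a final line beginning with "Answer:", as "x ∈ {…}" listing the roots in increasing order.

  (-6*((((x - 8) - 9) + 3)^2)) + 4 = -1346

Step 1. [(-6*((((x - 8) - 9) + 3)^2)) + 4 = -1346] the outer +4 inverts by subtracting 4 ⇒ sub: -6*((((x - 8) - 9) + 3)^2) = -1350.
Step 2. [-6*((((x - 8) - 9) + 3)^2) = -1350] -6 out front; divide by -6. So div: (((x - 8) - 9) + 3)^2 = 225.
Step 3. [(((x - 8) - 9) + 3)^2 = 225] √ both sides: 225 ≥ 0 gives two branches ⇒ sqrt: ((x - 8) - 9) + 3 = 15 or -15.
Step 4. [((x - 8) - 9) + 3 = 15 or -15] 3 comes off first (subtract 3) ⇒ sub: (x - 8) - 9 = 12 or -18.
Step 5. [(x - 8) - 9 = 12 or -18] 9 comes off first (add 9), so sub: x - 8 = 21 or -9.
Step 6. [x - 8 = 21 or -9] add 8: x sits inside (… - 8), so sub: x = 29 or -1.

Answer: x ∈ {-1, 29}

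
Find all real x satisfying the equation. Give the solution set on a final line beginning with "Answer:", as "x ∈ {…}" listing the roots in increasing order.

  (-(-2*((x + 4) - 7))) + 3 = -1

Step 1. [(-(-2*((x + 4) - 7))) + 3 = -1] peel the +3: subtract 3 from each side, so sub: -(-2*((x + 4) - 7)) = -4.
Step 2. [-(-2*((x + 4) - 7)) = -4] flip signs both sides ⇒ neg: -2*((x + 4) - 7) = 4.
Step 3. [-2*((x + 4) - 7) = 4] leading coefficient -2: divide by -2 ⇒ div: (x + 4) - 7 = -2.
Step 4. [(x + 4) - 7 = -2] the outer -7 inverts by adding 7. So sub: x + 4 = 5.
Step 5. [x + 4 = 5] the outer +4 inverts by subtracting 4, so sub: x = 1.

Answer: x ∈ {1}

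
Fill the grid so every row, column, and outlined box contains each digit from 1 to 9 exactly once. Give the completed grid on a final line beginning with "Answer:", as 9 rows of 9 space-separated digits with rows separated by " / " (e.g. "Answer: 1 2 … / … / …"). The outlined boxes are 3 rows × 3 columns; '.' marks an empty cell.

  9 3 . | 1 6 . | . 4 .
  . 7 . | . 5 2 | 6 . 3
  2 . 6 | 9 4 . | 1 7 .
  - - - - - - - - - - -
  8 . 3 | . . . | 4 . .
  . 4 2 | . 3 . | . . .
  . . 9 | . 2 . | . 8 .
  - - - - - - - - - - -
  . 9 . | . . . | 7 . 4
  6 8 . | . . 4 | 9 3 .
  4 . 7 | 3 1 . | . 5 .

Step 1. [r5c7∈{5}] r5c7 has the single candidate 5. So r5c7=5.
Step 2. [r4c5∈{7,9}] r4c5 is the only open cell in col 5 admitting 9 ⇒ r4c5=9.
Step 3. [r2c4∈{8}] nothing but 8 survives at r2c4, so r2c4=8.
Step 4. [r5c6∈{1,6,7,8}] 8 has one home in row 5: r5c6. So r5c6=8.
Step 5. [r2c1∈{1}] nothing but 1 survives at r2c1 ⇒ r2c1=1.
Step 6. [r3c2∈{5}] nothing but 5 survives at r3c2, so r3c2=5.
Step 7. [r6c1∈{5,7}] in box 4, 5 fits only at r6c1, so r6c1=5.
Step 8. [r5c9∈{1,6,7,9}] col 9 places 9 nowhere but r5c9, so r5c9=9.
Step 9. [r5c8∈{1,6}] r5c8 is the only open cell in row 5 admitting 1 ⇒ r5c8=1.
Step 10. [r5c4∈{6,7}] in row 5, 6 fits only at r5c4. So r5c4=6.
Step 11. [r3c9∈{8}] nothing but 8 survives at r3c9. So r3c9=8.
Step 12. [r7c3∈{1,5}] in row 7, 1 fits only at r7c3 ⇒ r7c3=1.
Step 13. [r1c6∈{7}] only 7 remains possible at r1c6 ⇒ r1c6=7.
Step 14. [r6c6∈{1}] r6c6 is down to just 1 ⇒ r6c6=1.
Step 15. [r1c7∈{2}] r1c7's peers cover all but 2. So r1c7=2.
Step 16. [r6c2∈{6}] r6c2 is down to just 6, so r6c2=6.
Step 17. [r6c9∈{7}] nothing but 7 survives at r6c9 ⇒ r6c9=7.
Step 18. [r4c6∈{5}] r4c6 is down to just 5, so r4c6=5.
Step 19. [r7c6∈{6}] r7c6 is down to just 6. So r7c6=6.
Step 20. [r7c8∈{2}] r7c8 is down to just 2 ⇒ r7c8=2.
Step 21. [r8c4∈{2,5,7}] across row 8, 2 lands solely at r8c4 ⇒ r8c4=2.
Step 22. [r9c9∈{6}] only 6 remains possible at r9c9. So r9c9=6.
Step 23. [r2c3∈{4}] r2c3's peers cover all but 4, so r2c3=4.
Step 24. [r7c1∈{3}] r7c1 has the single candidate 3 ⇒ r7c1=3.
Step 25. [r9c6∈{9}] only 9 remains possible at r9c6, so r9c6=9.
Step 26. [r8c5∈{7}] nothing but 7 survives at r8c5. So r8c5=7.
Step 27. [r7c5∈{8}] r7c5's peers cover all but 8, so r7c5=8.
Step 28. [r6c7∈{3}] only 3 remains possible at r6c7. So r6c7=3.
Step 29. [r6c4∈{4}] r6c4's peers cover all but 4. So r6c4=4.
Step 30. [r4c4∈{7}] nothing but 7 survives at r4c4, so r4c4=7.
Step 31. [r4c2∈{1}] only 1 remains possible at r4c2 ⇒ r4c2=1.
Step 32. [r5c1∈{7}] only 7 remains possible at r5c1. So r5c1=7.
Step 33. [r8c9∈{1}] r8c9 has the single candidate 1. So r8c9=1.
Step 34. [r1c3∈{8}] only 8 remains possible at r1c3 ⇒ r1c3=8.
Step 35. [r9c2∈{2}] r9c2's peers cover all but 2, so r9c2=2.
Step 36. [r4c9∈{2}] only 2 remains possible at r4c9, so r4c9=2.
Step 37. [r4c8∈{6}] r4c8 is down to just 6 ⇒ r4c8=6.
Step 38. [r2c8∈{9}] only 9 remains possible at r2c8, so r2c8=9.
Step 39. [r1c9∈{5}] only 5 remains possible at r1c9 ⇒ r1c9=5.
Step 40. [r7c4∈{5}] r7c4's peers cover all but 5 ⇒ r7c4=5.
Step 41. [r9c7∈{8}] nothing but 8 survives at r9c7, so r9c7=8.
Step 42. [r8c3∈{5}] r8c3 is down to just 5. So r8c3=5.
Step 43. [r3c6∈{3}] nothing but 3 survives at r3c6. So r3c6=3.

Answer: 9 3 8 1 6 7 2 4 5 / 1 7 4 8 5 2 6 9 3 / 2 5 6 9 4 3 1 7 8 / 8 1 3 7 9 5 4 6 2 / 7 4 2 6 3 8 5 1 9 / 5 6 9 4 2 1 3 8 7 / 3 9 1 5 8 6 7 2 4 / 6 8 5 2 7 4 9 3 1 / 4 2 7 3 1 9 8 5 6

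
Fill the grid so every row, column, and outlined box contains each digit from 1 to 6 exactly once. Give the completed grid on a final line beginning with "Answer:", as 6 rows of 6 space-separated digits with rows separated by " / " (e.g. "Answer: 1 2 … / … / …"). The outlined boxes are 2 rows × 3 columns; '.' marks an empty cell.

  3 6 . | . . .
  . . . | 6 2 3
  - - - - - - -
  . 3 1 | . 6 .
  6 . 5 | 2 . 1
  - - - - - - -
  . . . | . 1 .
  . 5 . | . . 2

Step 1. [r2c3∈{4}] r2c3 is down to just 4. So r2c3=4.
Step 2. [r5c6∈{4,5,6}] in col 6, 6 fits only at r5c6 ⇒ r5c6=6.
Step 3. [r5c4∈{3,4,5}] row 5 places 5 nowhere but r5c4 ⇒ r5c4=5.
Step 4. [r3c4∈{4}] nothing but 4 survives at r3c4, so r3c4=4.
Step 5. [r5c2∈{2,4}] across col 2, 2 lands solely at r5c2. So r5c2=2.
Step 6. [r6c5∈{3,4}] box 6 places 4 nowhere but r6c5. So r6c5=4.
Step 7. [r6c4∈{3}] nothing but 3 survives at r6c4, so r6c4=3.
Step 8. [r1c5∈{5}] r1c5's peers cover all but 5, so r1c5=5.
Step 9. [r6c1∈{1}] nothing but 1 survives at r6c1, so r6c1=1.
Step 10. [r1c3∈{2}] r1c3 is down to just 2, so r1c3=2.
Step 11. [r5c3∈{3}] only 3 remains possible at r5c3, so r5c3=3.
Step 12. [r1c4∈{1}] r1c4 has the single candidate 1 ⇒ r1c4=1.
Step 13. [r4c2∈{4}] r4c2 has the single candidate 4. So r4c2=4.
Step 14. [r6c3∈{6}] nothing but 6 survives at r6c3, so r6c3=6.
Step 15. [r4c5∈{3}] r4c5's peers cover all but 3, so r4c5=3.
Step 16. [r1c6∈{4}] only 4 remains possible at r1c6. So r1c6=4.
Step 17. [r2c1∈{5}] r2c1 is down to just 5, so r2c1=5.
Step 18. [r2c2∈{1}] r2c2 has the single candidate 1, so r2c2=1.
Step 19. [r3c1∈{2}] r3c1's peers cover all but 2, so r3c1=2.
Step 20. [r5c1∈{4}] r5c1 is down to just 4, so r5c1=4.
Step 21. [r3c6∈{5}] r3c6's peers cover all but 5. So r3c6=5.

Answer: 3 6 2 1 5 4 / 5 1 4 6 2 3 / 2 3 1 4 6 5 / 6 4 5 2 3 1 / 4 2 3 5 1 6 / 1 5 6 3 4 2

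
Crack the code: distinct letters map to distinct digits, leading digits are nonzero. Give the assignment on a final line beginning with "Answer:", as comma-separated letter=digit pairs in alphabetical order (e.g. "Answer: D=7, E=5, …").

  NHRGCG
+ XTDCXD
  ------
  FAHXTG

Step 1. [col 1: G + D ≡ G (mod 10)] column 1 reads G+D+carry(0)=G with nothing yet; with all letters distinct, none taken yet, the only value for D is 0, so D=0.
Step 2. [col 1: G + D ≡ G (mod 10)] no forcing yet in column 1 (carry-in 0); G=9 is free and consistent — try it ⇒ G=9.
Step 3. [col 2: C + X ≡ T (mod 10)] X=1 is one option consistent with column 2 (C + X ≡ T (mod 10), carry-in 0) — take it, so X=1.
Step 4. [col 2: C + X ≡ T (mod 10)] column 2 (C + X ≡ T (mod 10), carry-in 0) doesn't pin C yet; pick C=2 and continue. So C=2.
Step 5. [col 2: C + X ≡ T (mod 10)] column 2 reads C+X+carry(0)=T with C=2, X=1; with digits 0,1,2,9 already taken and all letters distinct, the only value for T is 3 ⇒ T=3.
Step 6. [col 4: R + D ≡ H (mod 10)] no forcing yet in column 4 (carry-in 1); H=5 is free and consistent — try it. So H=5.
Step 7. [col 4: R + D ≡ H (mod 10)] column 4: given D=0, H=5, carry-in 1, and digits 0,1,2,3,5,9 already taken and all letters distinct, R+D≡H (mod 10) forces R=4, so R=4.
Step 8. [col 5: H + T ≡ A (mod 10)] column 5 reads H+T+carry(0)=A with H=5, T=3; with digits 0,1,2,3,4,5,9 already taken and all letters distinct, the only value for A is 8, so A=8.
Step 9. [col 6: N + X ≡ F (mod 10)] column 6 reads N+X+carry(0)=F with X=1; with digits 0,1,2,3,4,5,8,9 already taken and all letters distinct, the only value for F is 7, so F=7.
Step 10. [col 6: N + X ≡ F (mod 10)] in column 6 we have N+X≡F with carry-in 0; given X=1, F=7 and digits 0,1,2,3,4,5,7,8,9 already taken and all letters distinct, that pins N to 6, so N=6.

Answer: A=8, C=2, D=0, F=7, G=9, H=5, N=6, R=4, T=3, X=1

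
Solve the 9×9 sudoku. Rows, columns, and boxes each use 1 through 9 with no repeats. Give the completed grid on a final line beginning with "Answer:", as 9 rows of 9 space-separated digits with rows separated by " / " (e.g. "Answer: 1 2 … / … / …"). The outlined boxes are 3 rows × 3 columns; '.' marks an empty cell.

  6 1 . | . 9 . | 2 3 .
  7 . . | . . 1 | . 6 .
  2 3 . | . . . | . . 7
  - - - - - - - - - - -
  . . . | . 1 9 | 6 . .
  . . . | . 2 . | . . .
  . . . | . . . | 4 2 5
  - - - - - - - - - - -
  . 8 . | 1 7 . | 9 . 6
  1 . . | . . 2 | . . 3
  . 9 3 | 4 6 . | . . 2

Step 1. [r5c6∈{3,4,5,6,7,8}] r5c6 is the only open cell in box 5 admitting 4, so r5c6=4.
Step 2. [r9c1∈{5}] only 5 remains possible at r9c1 ⇒ r9c1=5.
Step 3. [r4c9∈{8}] r4c9's peers cover all but 8, so r4c9=8.
Step 4. [r9c6∈{8}] r9c6 has the single candidate 8, so r9c6=8.
Step 5. [r4c8∈{7}] r4c8 is down to just 7. So r4c8=7.
Step 6. [r8c5∈{5}] r8c5 has the single candidate 5. So r8c5=5.
Step 7. [r7c1∈{4}] r7c1's peers cover all but 4. So r7c1=4.
Step 8. [r6c3∈{1,6,7,8,9}] across row 6, 1 lands solely at r6c3, so r6c3=1.
Step 9. [r6c1∈{3,8,9}] across row 6, 9 lands solely at r6c1 ⇒ r6c1=9.
Step 10. [r5c9∈{1,9}] in col 9, 1 fits only at r5c9. So r5c9=1.
Step 11. [r5c1∈{3,8}] in col 1, 8 fits only at r5c1 ⇒ r5c1=8.
Step 12. [r2c4∈{2,3,5,8}] in row 2, 2 fits only at r2c4 ⇒ r2c4=2.
Step 13. [r4c2∈{2,4,5}] in col 2, 2 fits only at r4c2. So r4c2=2.
Step 14. [r2c2∈{4,5}] col 2 places 4 nowhere but r2c2 ⇒ r2c2=4.
Step 15. [r5c2∈{5,6,7}] r5c2 is the only open cell in col 2 admitting 5, so r5c2=5.
Step 16. [r4c4∈{3,5}] r4c4 is the only open cell in row 4 admitting 5 ⇒ r4c4=5.
Step 17. [r8c8∈{4,8}] 4 has one home in row 8: r8c8 ⇒ r8c8=4.
Step 18. [r3c8∈{1,5,8,9}] across col 8, 8 lands solely at r3c8 ⇒ r3c8=8.
Step 19. [r3c4∈{6}] r3c4 has the single candidate 6 ⇒ r3c4=6.
Step 20. [r5c3∈{6,7}] across row 5, 6 lands solely at r5c3, so r5c3=6.
Step 21. [r5c4∈{3,7}] in row 5, 7 fits only at r5c4, so r5c4=7.
Step 22. [r6c4∈{3,8}] 3 has one home in col 4: r6c4 ⇒ r6c4=3.
Step 23. [r3c6∈{5}] r3c6's peers cover all but 5, so r3c6=5.
Step 24. [r8c3∈{7}] r8c3 is down to just 7. So r8c3=7.
Step 25. [r1c3∈{5,8}] row 1 places 5 nowhere but r1c3. So r1c3=5.
Step 26. [r2c3∈{8,9}] r2c3 is the only open cell in col 3 admitting 8 ⇒ r2c3=8.
Step 27. [r3c7∈{1}] r3c7 has the single candidate 1 ⇒ r3c7=1.
Step 28. [r1c4∈{8}] r1c4's peers cover all but 8. So r1c4=8.
Step 29. [r6c2∈{7}] r6c2's peers cover all but 7 ⇒ r6c2=7.
Step 30. [r3c3∈{9}] nothing but 9 survives at r3c3, so r3c3=9.
Step 31. [r5c7∈{3}] nothing but 3 survives at r5c7. So r5c7=3.
Step 32. [r2c7∈{5}] r2c7 is down to just 5, so r2c7=5.
Step 33. [r8c7∈{8}] r8c7 has the single candidate 8, so r8c7=8.
Step 34. [r7c3∈{2}] r7c3 has the single candidate 2, so r7c3=2.
Step 35. [r3c5∈{4}] r3c5 has the single candidate 4. So r3c5=4.
Step 36. [r6c6∈{6}] r6c6's peers cover all but 6. So r6c6=6.
Step 37. [r6c5∈{8}] nothing but 8 survives at r6c5 ⇒ r6c5=8.
Step 38. [r1c6∈{7}] r1c6's peers cover all but 7. So r1c6=7.
Step 39. [r1c9∈{4}] r1c9 is down to just 4. So r1c9=4.
Step 40. [r8c2∈{6}] r8c2's peers cover all but 6 ⇒ r8c2=6.
Step 41. [r7c6∈{3}] r7c6's peers cover all but 3. So r7c6=3.
Step 42. [r8c4∈{9}] only 9 remains possible at r8c4, so r8c4=9.
Step 43. [r7c8∈{5}] r7c8's peers cover all but 5 ⇒ r7c8=5.
Step 44. [r9c7∈{7}] r9c7 has the single candidate 7, so r9c7=7.
Step 45. [r9c8∈{1}] nothing but 1 survives at r9c8 ⇒ r9c8=1.
Step 46. [r5c8∈{9}] r5c8 is down to just 9, so r5c8=9.
Step 47. [r4c3∈{4}] nothing but 4 survives at r4c3 ⇒ r4c3=4.
Step 48. [r4c1∈{3}] r4c1's peers cover all but 3. So r4c1=3.
Step 49. [r2c5∈{3}] r2c5's peers cover all but 3 ⇒ r2c5=3.
Step 50. [r2c9∈{9}] only 9 remains possible at r2c9. So r2c9=9.

Answer: 6 1 5 8 9 7 2 3 4 / 7 4 8 2 3 1 5 6 9 / 2 3 9 6 4 5 1 8 7 / 3 2 4 5 1 9 6 7 8 / 8 5 6 7 2 4 3 9 1 / 9 7 1 3 8 6 4 2 5 / 4 8 2 1 7 3 9 5 6 / 1 6 7 9 5 2 8 4 3 / 5 9 3 4 6 8 7 1 2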